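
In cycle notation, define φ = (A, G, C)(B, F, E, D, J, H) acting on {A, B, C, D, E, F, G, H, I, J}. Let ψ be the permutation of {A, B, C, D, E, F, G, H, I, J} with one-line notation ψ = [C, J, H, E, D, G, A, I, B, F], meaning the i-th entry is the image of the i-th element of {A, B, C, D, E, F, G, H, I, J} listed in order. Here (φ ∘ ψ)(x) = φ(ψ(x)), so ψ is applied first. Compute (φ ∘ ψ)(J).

ψ(J) = F, then φ(F) = E; composing gives (φ ∘ ψ)(J) = E.

E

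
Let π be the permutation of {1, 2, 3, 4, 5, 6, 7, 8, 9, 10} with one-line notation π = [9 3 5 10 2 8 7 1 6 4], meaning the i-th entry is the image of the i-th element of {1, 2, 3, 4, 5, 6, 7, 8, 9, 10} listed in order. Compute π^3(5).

Tracing 5 → 2 → … returns to 5 after 3 steps, so 5 lies in a 3-cycle (2, 3, 5).
Powers repeat with period 3 on this cycle, and 3 mod 3 = 0, so π^3(5) = π^0(5).
So π^3(5) = 5.

5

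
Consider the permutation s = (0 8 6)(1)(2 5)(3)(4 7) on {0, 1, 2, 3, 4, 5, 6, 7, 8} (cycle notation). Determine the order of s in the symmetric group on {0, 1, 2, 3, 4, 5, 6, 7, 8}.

6

The cycle type of s is (3, 2, 2, 1, 1).
Since disjoint cycles commute, ord(s) = lcm(3, 2, 2) = 6.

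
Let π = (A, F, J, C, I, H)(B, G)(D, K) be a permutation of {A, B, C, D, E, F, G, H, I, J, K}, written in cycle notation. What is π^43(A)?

F

A lies in the 6-cycle (A, F, J, C, I, H).
Since the cycle has length 6, π^43 acts on it the same as π^1 (43 mod 6 = 1).
Stepping 1 place around the cycle: A → F.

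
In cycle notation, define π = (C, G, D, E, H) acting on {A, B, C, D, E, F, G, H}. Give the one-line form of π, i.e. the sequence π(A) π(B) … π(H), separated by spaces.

Reading each image from the cycles: A→A, B→B, C→G, D→E, E→H, F→F, G→D, H→C.
So the one-line form is A B G E H F D C.

A B G E H F D C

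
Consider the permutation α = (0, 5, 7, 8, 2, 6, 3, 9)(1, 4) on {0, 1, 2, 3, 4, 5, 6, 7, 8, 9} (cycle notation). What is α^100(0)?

0 lies in the 8-cycle (0, 5, 7, 8, 2, 6, 3, 9).
Powers repeat with period 8 on this cycle, and 100 mod 8 = 4, so α^100(0) = α^4(0).
Advancing 4 steps from 0: 0 → 5 → 7 → 8 → 2.

2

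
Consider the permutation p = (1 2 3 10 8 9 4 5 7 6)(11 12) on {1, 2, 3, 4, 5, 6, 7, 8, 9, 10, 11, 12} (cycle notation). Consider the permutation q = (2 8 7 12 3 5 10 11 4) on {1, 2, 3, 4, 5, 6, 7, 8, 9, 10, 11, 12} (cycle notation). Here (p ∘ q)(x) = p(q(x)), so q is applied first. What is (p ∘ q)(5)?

8

q(5) = 10, then p(10) = 8; composing gives (p ∘ q)(5) = 8.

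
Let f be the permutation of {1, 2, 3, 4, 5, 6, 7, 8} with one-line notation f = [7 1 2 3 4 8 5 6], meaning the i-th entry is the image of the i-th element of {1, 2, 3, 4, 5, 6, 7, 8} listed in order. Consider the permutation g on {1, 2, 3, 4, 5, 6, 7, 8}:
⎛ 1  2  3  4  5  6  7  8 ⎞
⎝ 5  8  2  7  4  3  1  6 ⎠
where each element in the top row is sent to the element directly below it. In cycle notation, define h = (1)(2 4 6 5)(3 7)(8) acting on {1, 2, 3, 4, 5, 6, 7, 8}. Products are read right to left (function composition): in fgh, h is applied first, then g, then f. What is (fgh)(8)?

Chase 8: h(8) = 8; g(8) = 6; f(6) = 8. Hence (fgh)(8) = 8.

8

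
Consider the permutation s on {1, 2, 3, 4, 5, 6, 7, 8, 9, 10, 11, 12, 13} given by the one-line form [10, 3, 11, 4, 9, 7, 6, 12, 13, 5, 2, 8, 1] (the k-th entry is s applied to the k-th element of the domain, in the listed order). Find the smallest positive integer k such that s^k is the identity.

Decomposing into disjoint cycles gives cycle lengths 5, 3, 2, 2, 1.
Since disjoint cycles commute, ord(s) = lcm(5, 3, 2, 2) = 30.

30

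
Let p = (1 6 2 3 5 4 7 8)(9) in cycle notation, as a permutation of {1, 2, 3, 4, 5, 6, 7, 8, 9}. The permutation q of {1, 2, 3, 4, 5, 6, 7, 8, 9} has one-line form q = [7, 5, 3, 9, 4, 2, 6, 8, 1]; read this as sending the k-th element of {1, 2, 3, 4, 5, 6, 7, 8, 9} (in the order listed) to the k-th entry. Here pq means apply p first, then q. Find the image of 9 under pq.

First apply p: p(9) = 9, then q(9) = 1. Thus (pq)(9) = 1.

1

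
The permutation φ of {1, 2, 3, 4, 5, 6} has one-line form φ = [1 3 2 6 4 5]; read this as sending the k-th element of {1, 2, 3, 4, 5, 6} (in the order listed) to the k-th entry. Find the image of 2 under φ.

2 is element number 2 of the domain, and entry number 2 of the one-line form is 3, so φ(2) = 3.

3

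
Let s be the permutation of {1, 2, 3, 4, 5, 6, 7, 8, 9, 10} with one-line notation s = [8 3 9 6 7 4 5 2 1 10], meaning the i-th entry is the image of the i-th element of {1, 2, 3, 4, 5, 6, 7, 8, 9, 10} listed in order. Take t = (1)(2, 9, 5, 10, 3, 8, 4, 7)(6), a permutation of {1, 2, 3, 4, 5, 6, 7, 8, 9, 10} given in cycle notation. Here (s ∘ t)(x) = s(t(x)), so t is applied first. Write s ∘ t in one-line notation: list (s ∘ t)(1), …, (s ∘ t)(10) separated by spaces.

(s ∘ t)(x) = s(t(x)). Computing each image: s(t(1)) = s(1) = 8, s(t(2)) = s(9) = 1, s(t(3)) = s(8) = 2, s(t(4)) = s(7) = 5, s(t(5)) = s(10) = 10, s(t(6)) = s(6) = 4, s(t(7)) = s(2) = 3, s(t(8)) = s(4) = 6, s(t(9)) = s(5) = 7, s(t(10)) = s(3) = 9.
Hence s ∘ t = [8 1 2 5 10 4 3 6 7 9].

8 1 2 5 10 4 3 6 7 9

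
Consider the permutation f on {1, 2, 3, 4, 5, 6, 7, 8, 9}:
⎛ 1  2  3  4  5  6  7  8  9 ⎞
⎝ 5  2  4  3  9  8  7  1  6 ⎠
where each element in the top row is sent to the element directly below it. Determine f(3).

4

The entry below 3 in the array is 4, so f(3) = 4.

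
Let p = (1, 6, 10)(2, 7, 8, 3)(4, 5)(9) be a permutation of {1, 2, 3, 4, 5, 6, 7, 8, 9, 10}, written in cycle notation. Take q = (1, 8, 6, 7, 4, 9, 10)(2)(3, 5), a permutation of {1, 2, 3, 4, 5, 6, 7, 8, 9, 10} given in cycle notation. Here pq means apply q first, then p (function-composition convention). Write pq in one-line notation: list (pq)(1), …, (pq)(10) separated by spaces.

3 7 4 9 2 8 5 10 1 6

Chase each element through q then p: 1 → 8 → 3; 2 → 2 → 7; 3 → 5 → 4; 4 → 9 → 9; 5 → 3 → 2; 6 → 7 → 8; 7 → 4 → 5; 8 → 6 → 10; 9 → 10 → 1; 10 → 1 → 6.
Collecting the images, pq = [3 7 4 9 2 8 5 10 1 6].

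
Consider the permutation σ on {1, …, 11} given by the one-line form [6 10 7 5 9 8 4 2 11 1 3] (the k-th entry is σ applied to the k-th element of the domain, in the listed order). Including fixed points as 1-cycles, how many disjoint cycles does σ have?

2

The cycle decomposition is (1 6 8 2 10)(3 7 4 5 9 11), which has 2 cycles (counting 1-cycles).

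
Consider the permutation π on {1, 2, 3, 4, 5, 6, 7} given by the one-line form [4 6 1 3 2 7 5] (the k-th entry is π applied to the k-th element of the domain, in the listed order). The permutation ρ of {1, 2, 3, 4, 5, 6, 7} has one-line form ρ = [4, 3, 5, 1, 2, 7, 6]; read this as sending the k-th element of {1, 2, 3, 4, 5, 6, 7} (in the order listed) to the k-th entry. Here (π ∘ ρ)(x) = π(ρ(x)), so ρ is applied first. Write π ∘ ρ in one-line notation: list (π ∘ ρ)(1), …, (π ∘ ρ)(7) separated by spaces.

3 1 2 4 6 5 7

(π ∘ ρ)(x) = π(ρ(x)). Computing each image: π(ρ(1)) = π(4) = 3, π(ρ(2)) = π(3) = 1, π(ρ(3)) = π(5) = 2, π(ρ(4)) = π(1) = 4, π(ρ(5)) = π(2) = 6, π(ρ(6)) = π(7) = 5, π(ρ(7)) = π(6) = 7.
Hence π ∘ ρ = [3 1 2 4 6 5 7].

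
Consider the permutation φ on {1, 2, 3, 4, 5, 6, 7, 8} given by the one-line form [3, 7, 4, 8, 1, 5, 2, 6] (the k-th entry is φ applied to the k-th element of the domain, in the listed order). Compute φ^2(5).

Tracing 5 → 1 → … returns to 5 after 6 steps, so 5 lies in a 6-cycle (1 3 4 8 6 5).
Advancing 2 steps from 5: 5 → 1 → 3.

3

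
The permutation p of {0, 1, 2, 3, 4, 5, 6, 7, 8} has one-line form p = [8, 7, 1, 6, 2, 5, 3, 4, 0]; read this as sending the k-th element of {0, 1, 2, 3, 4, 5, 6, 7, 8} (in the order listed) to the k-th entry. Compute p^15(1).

2

Tracing 1 → 7 → … returns to 1 after 4 steps, so 1 lies in a 4-cycle (1, 7, 4, 2).
On a 4-cycle, p^4 is the identity, so p^15 = p^3 there (15 ≡ 3 mod 4).
Advancing 3 steps from 1: 1 → 7 → 4 → 2.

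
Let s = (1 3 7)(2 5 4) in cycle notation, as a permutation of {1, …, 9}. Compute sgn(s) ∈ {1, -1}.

The cycle lengths are 3, 3, 1, 1, 1.
A cycle of length ℓ contributes ℓ−1 transpositions, so s is a product of 2 + 2 = 4 transpositions — even.

1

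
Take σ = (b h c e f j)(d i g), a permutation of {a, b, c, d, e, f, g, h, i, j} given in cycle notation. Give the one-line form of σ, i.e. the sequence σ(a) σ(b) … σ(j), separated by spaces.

Image by image: a↦a, b↦h, c↦e, d↦i, e↦f, f↦j, g↦d, h↦c, i↦g, j↦b.
So the one-line form is a h e i f j d c g b.

a h e i f j d c g b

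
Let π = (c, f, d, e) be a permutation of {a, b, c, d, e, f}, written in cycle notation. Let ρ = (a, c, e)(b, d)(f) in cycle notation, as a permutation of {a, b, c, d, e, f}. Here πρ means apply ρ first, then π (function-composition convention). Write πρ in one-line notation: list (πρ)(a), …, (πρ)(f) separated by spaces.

Chase each element through ρ then π: a → c → f; b → d → e; c → e → c; d → b → b; e → a → a; f → f → d.
So πρ in one-line form is f e c b a d.

f e c b a d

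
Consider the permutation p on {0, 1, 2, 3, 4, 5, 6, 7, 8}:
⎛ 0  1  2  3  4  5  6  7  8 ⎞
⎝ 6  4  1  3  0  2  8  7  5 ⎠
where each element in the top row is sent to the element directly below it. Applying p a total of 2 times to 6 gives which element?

5

Tracing 6 → 8 → … returns to 6 after 7 steps, so 6 lies in a 7-cycle (0, 6, 8, 5, 2, 1, 4).
Advancing 2 steps from 6: 6 → 8 → 5.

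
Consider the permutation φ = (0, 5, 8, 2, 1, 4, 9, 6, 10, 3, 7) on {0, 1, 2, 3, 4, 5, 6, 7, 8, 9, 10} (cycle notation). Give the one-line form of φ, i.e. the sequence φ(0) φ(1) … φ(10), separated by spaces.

5 4 1 7 9 8 10 0 2 6 3

Reading each image from the cycles: 0↦5, 1↦4, 2↦1, 3↦7, 4↦9, 5↦8, 6↦10, 7↦0, 8↦2, 9↦6, 10↦3.
Listing these in domain order gives 5 4 1 7 9 8 10 0 2 6 3.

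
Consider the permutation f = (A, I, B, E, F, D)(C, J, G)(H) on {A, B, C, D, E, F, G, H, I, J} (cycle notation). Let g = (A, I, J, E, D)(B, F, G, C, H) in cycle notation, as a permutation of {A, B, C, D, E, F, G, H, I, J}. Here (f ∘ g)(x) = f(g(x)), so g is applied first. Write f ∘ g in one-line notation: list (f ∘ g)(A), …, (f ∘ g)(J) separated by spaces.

(f ∘ g)(x) = f(g(x)). Computing each image: f(g(A)) = f(I) = B, f(g(B)) = f(F) = D, f(g(C)) = f(H) = H, f(g(D)) = f(A) = I, f(g(E)) = f(D) = A, f(g(F)) = f(G) = C, f(g(G)) = f(C) = J, f(g(H)) = f(B) = E, f(g(I)) = f(J) = G, f(g(J)) = f(E) = F.
Hence f ∘ g = [B D H I A C J E G F].

B D H I A C J E G F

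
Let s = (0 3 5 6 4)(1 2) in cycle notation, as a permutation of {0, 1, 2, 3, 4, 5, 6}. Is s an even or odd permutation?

The cycle lengths are 5, 2.
A cycle is odd iff its length is even; s has 1 even-length cycle, so sgn(s) = (−1)^1 and s is odd.

odd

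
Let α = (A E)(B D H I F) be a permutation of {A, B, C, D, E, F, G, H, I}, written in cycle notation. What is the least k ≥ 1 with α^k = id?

10

The disjoint cycles have lengths 5, 2, 1, 1.
The order is lcm(5, 2) = 10.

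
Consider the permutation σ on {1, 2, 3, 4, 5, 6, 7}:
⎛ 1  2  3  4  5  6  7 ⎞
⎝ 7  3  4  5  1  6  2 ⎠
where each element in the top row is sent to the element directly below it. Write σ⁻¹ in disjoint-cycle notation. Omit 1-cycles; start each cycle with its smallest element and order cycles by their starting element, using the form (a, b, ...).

(1, 5, 4, 3, 2, 7)

The cycle decomposition of σ is (1, 7, 2, 3, 4, 5).
The inverse reverses every cycle; in canonical form, σ⁻¹ = (1, 5, 4, 3, 2, 7).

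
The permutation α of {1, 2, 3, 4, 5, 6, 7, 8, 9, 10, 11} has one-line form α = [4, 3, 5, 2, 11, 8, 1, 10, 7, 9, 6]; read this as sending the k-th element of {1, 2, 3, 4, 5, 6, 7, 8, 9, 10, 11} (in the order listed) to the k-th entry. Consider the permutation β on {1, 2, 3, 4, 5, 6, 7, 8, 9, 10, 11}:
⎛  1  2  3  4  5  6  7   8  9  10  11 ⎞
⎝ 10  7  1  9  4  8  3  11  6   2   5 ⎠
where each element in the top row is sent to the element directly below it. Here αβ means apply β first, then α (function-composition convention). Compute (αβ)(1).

β(1) = 10, then α(10) = 9; composing gives (αβ)(1) = 9.

9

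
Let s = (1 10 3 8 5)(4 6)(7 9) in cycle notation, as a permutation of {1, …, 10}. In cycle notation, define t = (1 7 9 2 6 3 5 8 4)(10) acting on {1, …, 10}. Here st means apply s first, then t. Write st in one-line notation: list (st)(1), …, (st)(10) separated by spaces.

10 6 4 3 7 1 2 8 9 5

(st)(x) = t(s(x)). Computing each image: t(s(1)) = t(10) = 10, t(s(2)) = t(2) = 6, t(s(3)) = t(8) = 4, t(s(4)) = t(6) = 3, t(s(5)) = t(1) = 7, t(s(6)) = t(4) = 1, t(s(7)) = t(9) = 2, t(s(8)) = t(5) = 8, t(s(9)) = t(7) = 9, t(s(10)) = t(3) = 5.
Hence st = [10 6 4 3 7 1 2 8 9 5].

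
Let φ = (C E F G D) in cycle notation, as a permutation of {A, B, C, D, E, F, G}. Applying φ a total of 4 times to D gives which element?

G

D lies in the 5-cycle (C E F G D).
Stepping 4 places around the cycle: D → C → E → F → G.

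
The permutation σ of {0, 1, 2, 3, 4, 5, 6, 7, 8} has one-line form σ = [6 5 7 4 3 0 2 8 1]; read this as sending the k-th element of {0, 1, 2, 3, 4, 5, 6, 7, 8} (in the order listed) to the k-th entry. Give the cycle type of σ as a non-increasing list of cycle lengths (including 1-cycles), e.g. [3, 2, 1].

[7, 2]

The disjoint cycles are (0, 6, 2, 7, 8, 1, 5)(3, 4), with lengths 7, 2 in non-increasing order.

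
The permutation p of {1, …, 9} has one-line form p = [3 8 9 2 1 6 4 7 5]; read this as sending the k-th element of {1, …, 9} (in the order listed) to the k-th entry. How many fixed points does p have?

The fixed points (elements with p(x) = x) are {6}, so there is 1.

1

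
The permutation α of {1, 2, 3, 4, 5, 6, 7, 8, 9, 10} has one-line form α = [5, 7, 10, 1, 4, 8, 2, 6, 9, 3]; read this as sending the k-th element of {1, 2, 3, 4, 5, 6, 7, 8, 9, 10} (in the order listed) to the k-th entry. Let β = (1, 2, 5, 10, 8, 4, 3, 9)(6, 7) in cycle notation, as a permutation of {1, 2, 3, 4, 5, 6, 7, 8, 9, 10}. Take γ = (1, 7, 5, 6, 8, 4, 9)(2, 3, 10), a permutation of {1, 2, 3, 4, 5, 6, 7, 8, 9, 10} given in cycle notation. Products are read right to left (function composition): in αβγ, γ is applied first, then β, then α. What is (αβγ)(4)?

(αβγ)(4) = α(β(γ(4))). γ(4) = 9, then β(9) = 1, then α(1) = 5, so the result is 5.

5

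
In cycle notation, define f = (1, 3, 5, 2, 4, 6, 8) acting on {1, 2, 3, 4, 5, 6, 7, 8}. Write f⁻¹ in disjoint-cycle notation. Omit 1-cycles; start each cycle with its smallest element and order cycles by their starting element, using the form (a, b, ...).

If f sends a → b within a cycle, f⁻¹ sends b → a; equivalently, reverse each cycle.
After reversing and putting each cycle's least element first, f⁻¹ = (1, 8, 6, 4, 2, 5, 3).

(1, 8, 6, 4, 2, 5, 3)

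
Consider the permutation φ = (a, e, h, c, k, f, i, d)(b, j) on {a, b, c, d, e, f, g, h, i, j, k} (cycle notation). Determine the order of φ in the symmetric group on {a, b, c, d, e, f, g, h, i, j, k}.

8

The disjoint cycles have lengths 8, 2, 1.
The order is lcm(8, 2) = 8.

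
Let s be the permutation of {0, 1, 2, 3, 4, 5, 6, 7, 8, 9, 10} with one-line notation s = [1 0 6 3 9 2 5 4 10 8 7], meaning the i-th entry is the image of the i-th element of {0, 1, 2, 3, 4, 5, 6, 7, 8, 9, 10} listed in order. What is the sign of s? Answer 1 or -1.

-1

In disjoint-cycle form the cycle lengths are 5, 3, 2, 1.
A cycle of length ℓ contributes ℓ−1 transpositions, so s is a product of 4 + 2 + 1 = 7 transpositions — odd.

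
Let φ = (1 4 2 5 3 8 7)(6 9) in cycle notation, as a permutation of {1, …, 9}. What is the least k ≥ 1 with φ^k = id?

14

The cycle type of φ is (7, 2).
The order of φ is the least common multiple of its cycle lengths: lcm(7, 2) = 14.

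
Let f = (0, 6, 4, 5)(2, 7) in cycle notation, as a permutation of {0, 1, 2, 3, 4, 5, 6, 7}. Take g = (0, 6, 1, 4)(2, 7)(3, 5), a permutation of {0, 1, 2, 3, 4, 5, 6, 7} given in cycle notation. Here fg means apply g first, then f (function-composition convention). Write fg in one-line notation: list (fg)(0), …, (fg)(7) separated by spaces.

4 5 2 0 6 3 1 7

For each element, apply g then f: 0 → 6 → 4; 1 → 4 → 5; 2 → 7 → 2; 3 → 5 → 0; 4 → 0 → 6; 5 → 3 → 3; 6 → 1 → 1; 7 → 2 → 7.
So fg in one-line form is 4 5 2 0 6 3 1 7.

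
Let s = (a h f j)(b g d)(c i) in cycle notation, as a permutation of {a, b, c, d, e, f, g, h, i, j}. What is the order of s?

The disjoint cycles have lengths 4, 3, 2, 1.
The order is lcm(4, 3, 2) = 12.

12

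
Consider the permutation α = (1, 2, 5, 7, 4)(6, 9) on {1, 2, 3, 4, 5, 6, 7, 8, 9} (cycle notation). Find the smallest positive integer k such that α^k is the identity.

10

The disjoint cycles have lengths 5, 2, 1, 1.
The order of α is the least common multiple of its cycle lengths: lcm(5, 2) = 10.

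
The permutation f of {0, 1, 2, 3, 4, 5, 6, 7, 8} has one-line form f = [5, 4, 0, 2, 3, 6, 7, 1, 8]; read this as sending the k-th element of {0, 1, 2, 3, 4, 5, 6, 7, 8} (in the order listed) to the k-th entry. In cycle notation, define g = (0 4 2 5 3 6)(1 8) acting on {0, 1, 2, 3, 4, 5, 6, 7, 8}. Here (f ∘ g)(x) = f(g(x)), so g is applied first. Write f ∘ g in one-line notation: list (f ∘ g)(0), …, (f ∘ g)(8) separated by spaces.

3 8 6 7 0 2 5 1 4

Chase each element through g then f: 0 → 4 → 3; 1 → 8 → 8; 2 → 5 → 6; 3 → 6 → 7; 4 → 2 → 0; 5 → 3 → 2; 6 → 0 → 5; 7 → 7 → 1; 8 → 1 → 4.
Collecting the images, f ∘ g = [3 8 6 7 0 2 5 1 4].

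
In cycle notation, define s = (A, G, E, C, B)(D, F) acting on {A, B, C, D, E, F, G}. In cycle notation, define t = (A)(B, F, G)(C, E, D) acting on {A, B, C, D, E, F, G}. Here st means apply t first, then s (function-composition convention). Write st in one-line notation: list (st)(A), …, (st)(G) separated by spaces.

For each element, apply t then s: A → A → G; B → F → D; C → E → C; D → C → B; E → D → F; F → G → E; G → B → A.
So st in one-line form is G D C B F E A.

G D C B F E A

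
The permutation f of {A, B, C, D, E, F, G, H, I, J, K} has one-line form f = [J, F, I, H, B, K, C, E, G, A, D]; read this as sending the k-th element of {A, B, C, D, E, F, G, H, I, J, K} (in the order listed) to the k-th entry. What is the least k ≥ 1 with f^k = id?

6

The disjoint-cycle form of f has cycle lengths 6, 3, 2.
Since disjoint cycles commute, ord(f) = lcm(6, 3, 2) = 6.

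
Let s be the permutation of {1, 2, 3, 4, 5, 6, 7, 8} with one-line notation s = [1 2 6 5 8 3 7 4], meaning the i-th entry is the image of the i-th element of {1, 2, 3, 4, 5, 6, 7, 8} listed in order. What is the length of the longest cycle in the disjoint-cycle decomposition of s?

Decomposing into disjoint cycles gives (3 6)(4 5 8); the longest has length 3.

3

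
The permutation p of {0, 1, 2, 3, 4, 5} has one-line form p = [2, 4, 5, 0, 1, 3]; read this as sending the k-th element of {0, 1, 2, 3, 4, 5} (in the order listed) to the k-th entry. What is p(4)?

1

4 is element number 5 of the domain, and entry number 5 of the one-line form is 1, so p(4) = 1.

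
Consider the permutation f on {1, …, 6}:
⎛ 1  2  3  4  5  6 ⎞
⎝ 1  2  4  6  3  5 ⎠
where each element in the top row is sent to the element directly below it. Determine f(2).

2

The entry below 2 in the array is 2, so f(2) = 2.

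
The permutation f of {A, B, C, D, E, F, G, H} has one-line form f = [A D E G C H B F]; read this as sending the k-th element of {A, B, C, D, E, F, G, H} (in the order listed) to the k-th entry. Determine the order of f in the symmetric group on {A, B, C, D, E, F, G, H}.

Writing f as disjoint cycles, the cycle lengths are 3, 2, 2, 1.
The order of f is the least common multiple of its cycle lengths: lcm(3, 2, 2) = 6.

6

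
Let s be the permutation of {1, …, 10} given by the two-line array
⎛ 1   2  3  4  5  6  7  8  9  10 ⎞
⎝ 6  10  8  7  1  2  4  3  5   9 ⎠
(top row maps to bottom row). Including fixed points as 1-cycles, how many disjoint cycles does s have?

The cycle decomposition is (1, 6, 2, 10, 9, 5)(3, 8)(4, 7), which has 3 cycles (counting 1-cycles).

3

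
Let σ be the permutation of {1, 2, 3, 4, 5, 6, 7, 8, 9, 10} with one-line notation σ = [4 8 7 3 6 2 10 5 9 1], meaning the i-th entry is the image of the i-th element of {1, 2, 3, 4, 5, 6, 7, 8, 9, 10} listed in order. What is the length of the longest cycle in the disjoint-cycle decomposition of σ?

Decomposing into disjoint cycles gives (1, 4, 3, 7, 10)(2, 8, 5, 6); the longest has length 5.

5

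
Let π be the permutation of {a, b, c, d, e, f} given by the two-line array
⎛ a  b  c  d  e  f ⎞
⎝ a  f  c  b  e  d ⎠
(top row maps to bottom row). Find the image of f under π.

d

The entry below f in the array is d, so π(f) = d.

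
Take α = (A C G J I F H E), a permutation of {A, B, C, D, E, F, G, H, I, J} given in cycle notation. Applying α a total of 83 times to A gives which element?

A lies in the 8-cycle (A C G J I F H E).
On an 8-cycle, α^8 is the identity, so α^83 = α^3 there (83 ≡ 3 mod 8).
Stepping 3 places around the cycle: A → C → G → J.

J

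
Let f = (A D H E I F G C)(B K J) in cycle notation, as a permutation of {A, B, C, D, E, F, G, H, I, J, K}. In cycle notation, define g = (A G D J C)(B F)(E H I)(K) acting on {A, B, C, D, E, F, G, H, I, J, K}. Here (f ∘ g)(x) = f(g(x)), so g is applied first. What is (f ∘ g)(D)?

(f ∘ g)(D) = f(g(D)). g(D) = J, then f(J) = B. So (f ∘ g)(D) = B.

B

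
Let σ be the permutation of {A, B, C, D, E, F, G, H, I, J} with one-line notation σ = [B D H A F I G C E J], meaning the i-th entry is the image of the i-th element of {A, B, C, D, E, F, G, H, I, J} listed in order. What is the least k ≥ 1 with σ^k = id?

Writing σ as disjoint cycles, the cycle lengths are 3, 3, 2, 1, 1.
The order of σ is the least common multiple of its cycle lengths: lcm(3, 3, 2) = 6.

6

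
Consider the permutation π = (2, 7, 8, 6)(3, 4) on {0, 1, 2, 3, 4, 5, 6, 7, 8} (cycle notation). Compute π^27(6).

8

6 lies in the 4-cycle (2, 7, 8, 6).
Since the cycle has length 4, π^27 acts on it the same as π^3 (27 mod 4 = 3).
Stepping 3 places around the cycle: 6 → 2 → 7 → 8.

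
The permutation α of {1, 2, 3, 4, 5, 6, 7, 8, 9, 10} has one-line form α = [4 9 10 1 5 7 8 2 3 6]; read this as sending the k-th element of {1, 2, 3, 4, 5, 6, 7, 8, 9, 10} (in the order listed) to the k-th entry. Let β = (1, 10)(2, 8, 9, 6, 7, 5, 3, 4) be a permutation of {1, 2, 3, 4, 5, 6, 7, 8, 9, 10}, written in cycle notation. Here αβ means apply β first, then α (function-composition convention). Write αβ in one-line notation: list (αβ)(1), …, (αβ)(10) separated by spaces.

(αβ)(x) = α(β(x)). Computing each image: α(β(1)) = α(10) = 6, α(β(2)) = α(8) = 2, α(β(3)) = α(4) = 1, α(β(4)) = α(2) = 9, α(β(5)) = α(3) = 10, α(β(6)) = α(7) = 8, α(β(7)) = α(5) = 5, α(β(8)) = α(9) = 3, α(β(9)) = α(6) = 7, α(β(10)) = α(1) = 4.
Hence αβ = [6 2 1 9 10 8 5 3 7 4].

6 2 1 9 10 8 5 3 7 4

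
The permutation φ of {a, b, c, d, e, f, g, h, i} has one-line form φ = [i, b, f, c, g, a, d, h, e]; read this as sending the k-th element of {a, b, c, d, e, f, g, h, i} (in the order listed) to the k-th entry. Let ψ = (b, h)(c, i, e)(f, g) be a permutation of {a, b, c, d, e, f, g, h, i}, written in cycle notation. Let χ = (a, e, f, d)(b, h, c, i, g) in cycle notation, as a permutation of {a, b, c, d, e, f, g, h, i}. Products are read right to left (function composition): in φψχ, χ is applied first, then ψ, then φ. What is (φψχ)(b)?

Apply the permutations in order: χ(b) = h, then ψ(h) = b, then φ(b) = b. So (φψχ)(b) = b.

b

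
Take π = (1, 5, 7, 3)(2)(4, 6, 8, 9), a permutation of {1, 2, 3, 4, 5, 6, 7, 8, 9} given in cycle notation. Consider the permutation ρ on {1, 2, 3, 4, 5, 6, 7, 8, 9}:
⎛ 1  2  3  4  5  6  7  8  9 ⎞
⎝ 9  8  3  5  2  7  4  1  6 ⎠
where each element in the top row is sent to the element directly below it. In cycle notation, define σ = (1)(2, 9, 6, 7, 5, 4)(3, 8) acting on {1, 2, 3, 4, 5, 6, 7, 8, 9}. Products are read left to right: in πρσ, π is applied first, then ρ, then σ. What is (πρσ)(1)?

(πρσ)(1) = σ(ρ(π(1))). π(1) = 5, then ρ(5) = 2, then σ(2) = 9, so the result is 9.

9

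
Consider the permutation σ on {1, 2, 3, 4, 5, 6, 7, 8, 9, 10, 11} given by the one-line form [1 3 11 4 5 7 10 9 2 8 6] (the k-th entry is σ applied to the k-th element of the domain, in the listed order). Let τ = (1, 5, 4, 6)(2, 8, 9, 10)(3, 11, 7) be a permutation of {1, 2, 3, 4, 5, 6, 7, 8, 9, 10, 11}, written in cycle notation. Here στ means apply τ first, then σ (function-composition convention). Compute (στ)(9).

8

First apply τ: τ(9) = 10, then σ(10) = 8. Thus (στ)(9) = 8.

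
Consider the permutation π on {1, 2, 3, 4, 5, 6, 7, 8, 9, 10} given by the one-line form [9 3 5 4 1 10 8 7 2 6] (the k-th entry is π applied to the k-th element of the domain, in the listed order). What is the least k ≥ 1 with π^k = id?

Decomposing into disjoint cycles gives cycle lengths 5, 2, 2, 1.
The order is lcm(5, 2, 2) = 10.

10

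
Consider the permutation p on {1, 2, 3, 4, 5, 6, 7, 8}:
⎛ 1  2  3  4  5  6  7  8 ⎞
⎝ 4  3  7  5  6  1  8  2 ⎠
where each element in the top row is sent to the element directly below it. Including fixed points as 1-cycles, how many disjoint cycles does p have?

2

The cycle decomposition is (1, 4, 5, 6)(2, 3, 7, 8), which has 2 cycles (counting 1-cycles).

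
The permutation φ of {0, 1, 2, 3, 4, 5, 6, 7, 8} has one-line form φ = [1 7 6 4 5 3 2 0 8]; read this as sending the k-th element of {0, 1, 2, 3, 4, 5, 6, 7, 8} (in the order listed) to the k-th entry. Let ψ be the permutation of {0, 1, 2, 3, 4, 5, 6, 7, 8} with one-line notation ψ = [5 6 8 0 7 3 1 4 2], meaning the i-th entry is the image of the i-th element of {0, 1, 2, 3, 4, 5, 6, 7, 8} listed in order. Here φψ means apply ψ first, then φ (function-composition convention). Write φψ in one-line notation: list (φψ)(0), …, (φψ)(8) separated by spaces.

3 2 8 1 0 4 7 5 6

Chase each element through ψ then φ: 0 → 5 → 3; 1 → 6 → 2; 2 → 8 → 8; 3 → 0 → 1; 4 → 7 → 0; 5 → 3 → 4; 6 → 1 → 7; 7 → 4 → 5; 8 → 2 → 6.
Collecting the images, φψ = [3 2 8 1 0 4 7 5 6].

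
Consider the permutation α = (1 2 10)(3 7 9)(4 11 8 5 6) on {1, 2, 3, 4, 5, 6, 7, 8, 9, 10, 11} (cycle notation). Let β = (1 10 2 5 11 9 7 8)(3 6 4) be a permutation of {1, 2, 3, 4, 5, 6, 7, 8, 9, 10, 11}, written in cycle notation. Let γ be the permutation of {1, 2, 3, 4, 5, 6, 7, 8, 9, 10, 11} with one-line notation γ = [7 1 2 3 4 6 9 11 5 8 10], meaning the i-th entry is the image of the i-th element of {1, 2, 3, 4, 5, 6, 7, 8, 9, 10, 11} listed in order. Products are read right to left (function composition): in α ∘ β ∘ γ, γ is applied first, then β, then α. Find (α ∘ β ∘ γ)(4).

4

Chase 4: γ(4) = 3; β(3) = 6; α(6) = 4. Hence (α ∘ β ∘ γ)(4) = 4.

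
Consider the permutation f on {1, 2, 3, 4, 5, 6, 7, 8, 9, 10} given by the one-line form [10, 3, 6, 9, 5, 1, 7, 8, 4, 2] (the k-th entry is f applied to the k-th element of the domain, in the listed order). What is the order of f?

Decomposing into disjoint cycles gives cycle lengths 5, 2, 1, 1, 1.
Since disjoint cycles commute, ord(f) = lcm(5, 2) = 10.

10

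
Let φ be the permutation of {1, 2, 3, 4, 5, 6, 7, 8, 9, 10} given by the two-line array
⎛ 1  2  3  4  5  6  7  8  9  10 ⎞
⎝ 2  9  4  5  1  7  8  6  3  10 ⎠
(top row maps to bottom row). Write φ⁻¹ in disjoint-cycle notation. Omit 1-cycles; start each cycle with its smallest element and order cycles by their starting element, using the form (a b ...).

(1 5 4 3 9 2)(6 8 7)

First write φ in disjoint cycles: (1 2 9 3 4 5)(6 7 8).
The inverse reverses every cycle; in canonical form, φ⁻¹ = (1 5 4 3 9 2)(6 8 7).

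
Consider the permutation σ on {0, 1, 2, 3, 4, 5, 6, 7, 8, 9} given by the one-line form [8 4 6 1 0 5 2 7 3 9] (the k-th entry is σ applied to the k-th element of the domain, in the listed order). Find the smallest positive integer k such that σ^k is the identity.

Writing σ as disjoint cycles, the cycle lengths are 5, 2, 1, 1, 1.
Since disjoint cycles commute, ord(σ) = lcm(5, 2) = 10.

10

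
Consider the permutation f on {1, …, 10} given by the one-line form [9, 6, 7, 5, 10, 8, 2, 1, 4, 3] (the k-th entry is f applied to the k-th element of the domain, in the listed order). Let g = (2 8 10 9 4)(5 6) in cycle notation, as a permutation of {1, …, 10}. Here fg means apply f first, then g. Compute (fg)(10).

3

f(10) = 3, then g(3) = 3; composing gives (fg)(10) = 3.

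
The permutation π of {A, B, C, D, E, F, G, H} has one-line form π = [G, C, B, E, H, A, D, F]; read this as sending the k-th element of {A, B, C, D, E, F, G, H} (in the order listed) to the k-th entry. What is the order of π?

6

The disjoint-cycle form of π has cycle lengths 6, 2.
Since disjoint cycles commute, ord(π) = lcm(6, 2) = 6.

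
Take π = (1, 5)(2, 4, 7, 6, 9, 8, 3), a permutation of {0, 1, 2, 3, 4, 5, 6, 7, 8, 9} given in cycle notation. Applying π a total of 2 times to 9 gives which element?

9 lies in the 7-cycle (2, 4, 7, 6, 9, 8, 3).
Stepping 2 places around the cycle: 9 → 8 → 3.

3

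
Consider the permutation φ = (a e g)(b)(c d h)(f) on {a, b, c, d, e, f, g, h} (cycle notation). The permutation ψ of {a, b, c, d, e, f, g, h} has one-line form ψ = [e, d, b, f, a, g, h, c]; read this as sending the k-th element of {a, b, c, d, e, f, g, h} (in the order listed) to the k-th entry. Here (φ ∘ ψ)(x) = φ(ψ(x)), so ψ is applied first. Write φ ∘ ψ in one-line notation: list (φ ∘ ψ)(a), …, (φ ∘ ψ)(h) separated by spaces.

For each element, apply ψ then φ: a → e → g; b → d → h; c → b → b; d → f → f; e → a → e; f → g → a; g → h → c; h → c → d.
Collecting the images, φ ∘ ψ = [g h b f e a c d].

g h b f e a c d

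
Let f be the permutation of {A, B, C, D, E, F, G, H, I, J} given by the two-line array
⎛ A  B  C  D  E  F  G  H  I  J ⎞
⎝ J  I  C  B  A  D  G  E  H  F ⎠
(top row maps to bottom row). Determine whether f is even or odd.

odd

In disjoint-cycle form the cycle lengths are 8, 1, 1.
A cycle of length ℓ contributes ℓ−1 transpositions, so f is a product of 7 transpositions — odd.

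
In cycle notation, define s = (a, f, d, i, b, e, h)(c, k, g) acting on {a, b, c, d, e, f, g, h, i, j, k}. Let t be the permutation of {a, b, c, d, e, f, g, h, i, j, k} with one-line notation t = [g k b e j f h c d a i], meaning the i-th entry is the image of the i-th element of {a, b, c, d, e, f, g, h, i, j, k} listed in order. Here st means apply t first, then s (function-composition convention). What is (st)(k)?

b

First apply t: t(k) = i, then s(i) = b. Thus (st)(k) = b.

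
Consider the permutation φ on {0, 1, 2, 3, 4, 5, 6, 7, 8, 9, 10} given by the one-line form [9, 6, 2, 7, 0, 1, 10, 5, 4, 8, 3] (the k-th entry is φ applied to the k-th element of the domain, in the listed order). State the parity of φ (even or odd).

In disjoint-cycle form the cycle lengths are 6, 4, 1.
A cycle of length ℓ contributes ℓ−1 transpositions, so φ is a product of 5 + 3 = 8 transpositions — even.

even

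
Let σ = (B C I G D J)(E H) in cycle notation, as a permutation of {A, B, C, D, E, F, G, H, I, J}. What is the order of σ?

6

The disjoint cycles have lengths 6, 2, 1, 1.
The order is lcm(6, 2) = 6.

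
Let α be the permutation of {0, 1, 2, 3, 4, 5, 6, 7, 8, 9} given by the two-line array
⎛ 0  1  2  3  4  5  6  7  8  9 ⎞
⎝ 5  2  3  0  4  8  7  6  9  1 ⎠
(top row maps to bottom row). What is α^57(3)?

Tracing 3 → 0 → … returns to 3 after 7 steps, so 3 lies in a 7-cycle (0 5 8 9 1 2 3).
Powers repeat with period 7 on this cycle, and 57 mod 7 = 1, so α^57(3) = α^1(3).
Stepping 1 place around the cycle: 3 → 0.

0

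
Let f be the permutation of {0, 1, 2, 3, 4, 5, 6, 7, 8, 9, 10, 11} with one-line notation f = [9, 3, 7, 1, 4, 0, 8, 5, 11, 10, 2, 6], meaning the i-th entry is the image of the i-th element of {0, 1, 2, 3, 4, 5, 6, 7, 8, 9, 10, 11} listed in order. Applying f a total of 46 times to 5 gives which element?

Tracing 5 → 0 → … returns to 5 after 6 steps, so 5 lies in a 6-cycle (0 9 10 2 7 5).
Powers repeat with period 6 on this cycle, and 46 mod 6 = 4, so f^46(5) = f^4(5).
Stepping 4 places around the cycle: 5 → 0 → 9 → 10 → 2.

2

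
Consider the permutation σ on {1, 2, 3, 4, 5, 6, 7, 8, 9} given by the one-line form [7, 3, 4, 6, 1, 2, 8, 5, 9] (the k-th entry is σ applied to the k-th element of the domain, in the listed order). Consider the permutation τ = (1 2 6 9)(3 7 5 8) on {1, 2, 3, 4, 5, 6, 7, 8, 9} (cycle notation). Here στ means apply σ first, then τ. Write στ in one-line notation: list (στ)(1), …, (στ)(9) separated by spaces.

Chase each element through σ then τ: 1 → 7 → 5; 2 → 3 → 7; 3 → 4 → 4; 4 → 6 → 9; 5 → 1 → 2; 6 → 2 → 6; 7 → 8 → 3; 8 → 5 → 8; 9 → 9 → 1.
Collecting the images, στ = [5 7 4 9 2 6 3 8 1].

5 7 4 9 2 6 3 8 1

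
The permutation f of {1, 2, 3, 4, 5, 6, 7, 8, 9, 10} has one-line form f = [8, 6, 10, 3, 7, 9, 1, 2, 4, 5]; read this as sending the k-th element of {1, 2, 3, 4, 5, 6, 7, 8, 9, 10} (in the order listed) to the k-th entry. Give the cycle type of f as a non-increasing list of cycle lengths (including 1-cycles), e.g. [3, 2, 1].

[10]

The disjoint cycles are (1 8 2 6 9 4 3 10 5 7), with lengths 10 in non-increasing order.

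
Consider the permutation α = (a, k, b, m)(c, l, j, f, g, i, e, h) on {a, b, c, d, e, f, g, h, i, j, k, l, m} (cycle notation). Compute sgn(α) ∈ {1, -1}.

The cycle lengths are 8, 4, 1.
A cycle is odd iff its length is even; α has 2 even-length cycles, so sgn(α) = (−1)^2 and α is even.

1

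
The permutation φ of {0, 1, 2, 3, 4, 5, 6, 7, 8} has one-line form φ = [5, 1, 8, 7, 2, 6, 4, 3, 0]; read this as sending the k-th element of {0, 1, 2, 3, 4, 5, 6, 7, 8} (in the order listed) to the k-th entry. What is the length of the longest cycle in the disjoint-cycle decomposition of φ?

Decomposing into disjoint cycles gives (0 5 6 4 2 8)(3 7); the longest has length 6.

6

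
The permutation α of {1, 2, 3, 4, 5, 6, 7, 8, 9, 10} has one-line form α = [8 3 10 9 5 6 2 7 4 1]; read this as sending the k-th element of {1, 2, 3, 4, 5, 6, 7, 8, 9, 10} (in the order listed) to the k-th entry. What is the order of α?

The disjoint-cycle form of α has cycle lengths 6, 2, 1, 1.
Since disjoint cycles commute, ord(α) = lcm(6, 2) = 6.

6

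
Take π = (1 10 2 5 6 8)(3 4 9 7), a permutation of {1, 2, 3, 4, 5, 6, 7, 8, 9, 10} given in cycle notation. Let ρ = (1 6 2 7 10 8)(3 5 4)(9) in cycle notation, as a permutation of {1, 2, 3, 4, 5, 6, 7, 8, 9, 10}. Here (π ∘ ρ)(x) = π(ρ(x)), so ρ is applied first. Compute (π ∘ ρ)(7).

2

First apply ρ: ρ(7) = 10, then π(10) = 2. Thus (π ∘ ρ)(7) = 2.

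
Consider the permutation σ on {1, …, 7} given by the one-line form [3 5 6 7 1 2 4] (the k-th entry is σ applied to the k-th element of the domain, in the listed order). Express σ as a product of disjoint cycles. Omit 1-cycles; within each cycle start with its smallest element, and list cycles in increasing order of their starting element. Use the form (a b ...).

From 1: 1 → 3 → 6 → 2 → 5 → 1, closing the cycle (1 3 6 2 5).
Continuing from each remaining unvisited element yields (1 3 6 2 5)(4 7).

(1 3 6 2 5)(4 7)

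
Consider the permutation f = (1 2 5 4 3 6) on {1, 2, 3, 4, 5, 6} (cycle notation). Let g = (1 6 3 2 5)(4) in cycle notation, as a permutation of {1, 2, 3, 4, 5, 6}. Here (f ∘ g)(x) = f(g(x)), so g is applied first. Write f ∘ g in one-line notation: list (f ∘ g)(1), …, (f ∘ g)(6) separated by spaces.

For each element, apply g then f: 1 → 6 → 1; 2 → 5 → 4; 3 → 2 → 5; 4 → 4 → 3; 5 → 1 → 2; 6 → 3 → 6.
So f ∘ g in one-line form is 1 4 5 3 2 6.

1 4 5 3 2 6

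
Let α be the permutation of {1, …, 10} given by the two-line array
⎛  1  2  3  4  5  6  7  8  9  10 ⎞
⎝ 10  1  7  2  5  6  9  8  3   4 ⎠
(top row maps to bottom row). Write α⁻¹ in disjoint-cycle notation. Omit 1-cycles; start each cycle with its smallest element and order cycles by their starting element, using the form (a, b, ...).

(1, 2, 4, 10)(3, 9, 7)

First write α in disjoint cycles: (1, 10, 4, 2)(3, 7, 9).
The inverse reverses every cycle; in canonical form, α⁻¹ = (1, 2, 4, 10)(3, 9, 7).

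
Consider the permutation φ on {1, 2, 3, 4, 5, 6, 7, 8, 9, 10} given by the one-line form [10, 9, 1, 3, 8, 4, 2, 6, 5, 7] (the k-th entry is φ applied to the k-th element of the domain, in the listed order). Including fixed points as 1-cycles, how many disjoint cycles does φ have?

The cycle decomposition is (1 10 7 2 9 5 8 6 4 3), which has 1 cycle (counting 1-cycles).

1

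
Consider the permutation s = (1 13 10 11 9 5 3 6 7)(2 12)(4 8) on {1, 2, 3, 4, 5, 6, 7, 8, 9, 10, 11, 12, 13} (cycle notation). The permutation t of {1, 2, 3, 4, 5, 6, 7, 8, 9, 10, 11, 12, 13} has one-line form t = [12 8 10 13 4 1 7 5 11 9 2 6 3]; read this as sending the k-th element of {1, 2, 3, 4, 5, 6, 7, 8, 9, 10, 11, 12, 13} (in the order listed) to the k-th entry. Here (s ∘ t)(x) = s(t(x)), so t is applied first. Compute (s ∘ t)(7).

1

First apply t: t(7) = 7, then s(7) = 1. Thus (s ∘ t)(7) = 1.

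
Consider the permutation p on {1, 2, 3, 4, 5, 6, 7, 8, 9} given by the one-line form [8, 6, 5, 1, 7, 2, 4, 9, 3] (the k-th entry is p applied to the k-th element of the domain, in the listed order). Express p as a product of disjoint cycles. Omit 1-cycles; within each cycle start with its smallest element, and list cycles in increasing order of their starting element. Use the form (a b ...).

Start at 1 and follow images: 1 → 8 → 9 → 3 → 5 → 7 → 4 → 1, giving the cycle (1 8 9 3 5 7 4).
Continuing from each remaining unvisited element yields (1 8 9 3 5 7 4)(2 6).

(1 8 9 3 5 7 4)(2 6)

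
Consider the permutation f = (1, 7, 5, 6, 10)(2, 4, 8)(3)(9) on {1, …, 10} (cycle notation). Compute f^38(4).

4 lies in the 3-cycle (2, 4, 8).
Powers repeat with period 3 on this cycle, and 38 mod 3 = 2, so f^38(4) = f^2(4).
Advancing 2 steps from 4: 4 → 8 → 2.

2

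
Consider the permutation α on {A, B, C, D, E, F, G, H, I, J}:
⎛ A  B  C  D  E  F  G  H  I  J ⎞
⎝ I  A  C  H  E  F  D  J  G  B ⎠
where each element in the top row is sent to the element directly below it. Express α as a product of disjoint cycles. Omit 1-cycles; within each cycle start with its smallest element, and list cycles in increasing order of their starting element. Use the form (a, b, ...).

From A: A → I → G → D → H → J → B → A, closing the cycle (A, I, G, D, H, J, B).
Repeating from the next unused element and collecting all non-trivial cycles gives (A, I, G, D, H, J, B).

(A, I, G, D, H, J, B)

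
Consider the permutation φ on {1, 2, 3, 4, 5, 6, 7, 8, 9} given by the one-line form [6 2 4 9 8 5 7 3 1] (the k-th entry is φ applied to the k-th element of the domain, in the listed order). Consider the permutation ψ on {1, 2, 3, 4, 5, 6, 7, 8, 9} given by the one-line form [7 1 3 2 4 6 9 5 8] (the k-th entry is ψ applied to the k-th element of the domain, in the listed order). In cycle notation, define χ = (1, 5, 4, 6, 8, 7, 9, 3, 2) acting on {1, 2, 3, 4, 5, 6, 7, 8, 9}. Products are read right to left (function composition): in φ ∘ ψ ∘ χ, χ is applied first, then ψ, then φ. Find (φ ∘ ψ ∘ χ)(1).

9

(φ ∘ ψ ∘ χ)(1) = φ(ψ(χ(1))). χ(1) = 5, then ψ(5) = 4, then φ(4) = 9, so the result is 9.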